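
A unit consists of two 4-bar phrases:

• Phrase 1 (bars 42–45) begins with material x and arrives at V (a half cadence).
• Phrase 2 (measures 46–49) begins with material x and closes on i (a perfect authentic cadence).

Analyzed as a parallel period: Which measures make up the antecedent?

measures 42–45

The antecedent is the phrase ending with the weaker cadence (half cadence, phrase 1) and the consequent the one ending more conclusively (perfect authentic cadence, phrase 2); the antecedent is bars 42-45.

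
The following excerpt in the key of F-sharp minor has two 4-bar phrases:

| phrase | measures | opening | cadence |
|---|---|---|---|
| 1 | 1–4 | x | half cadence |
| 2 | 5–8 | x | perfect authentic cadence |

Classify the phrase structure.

Phrase 1 ends with a half cadence (weaker) and phrase 2 with a perfect authentic cadence (stronger): antecedent + consequent = a period.
The two phrases open with the same material (x / x), so the period is parallel.

parallel period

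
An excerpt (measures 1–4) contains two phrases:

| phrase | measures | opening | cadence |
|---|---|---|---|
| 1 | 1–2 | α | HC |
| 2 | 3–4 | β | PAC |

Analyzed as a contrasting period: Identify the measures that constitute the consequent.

The antecedent is the phrase ending with the weaker cadence (half cadence, phrase 1) and the consequent the one ending more conclusively (perfect authentic cadence, phrase 2); the consequent is bars 3-4.

measures 3–4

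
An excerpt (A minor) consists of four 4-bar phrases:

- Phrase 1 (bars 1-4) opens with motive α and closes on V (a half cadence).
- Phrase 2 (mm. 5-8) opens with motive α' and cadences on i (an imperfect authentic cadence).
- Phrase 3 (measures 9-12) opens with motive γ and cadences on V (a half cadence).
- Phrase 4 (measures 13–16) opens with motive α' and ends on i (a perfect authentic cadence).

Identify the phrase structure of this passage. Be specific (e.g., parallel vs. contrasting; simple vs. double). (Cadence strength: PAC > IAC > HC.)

Four phrases in two halves: the first half (bars 1–8) ends with an imperfect authentic cadence, the second (mm. 9-16) with a perfect authentic cadence — a large antecedent–consequent pair, i.e. a double period.
Phrase 3 begins with different material from phrase 1, making it contrasting.

contrasting double period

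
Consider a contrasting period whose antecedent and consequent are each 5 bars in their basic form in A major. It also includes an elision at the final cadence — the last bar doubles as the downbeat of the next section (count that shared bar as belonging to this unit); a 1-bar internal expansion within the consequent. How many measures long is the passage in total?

11 measures

Basic contrasting period: 5 + 5 = 10 bars.
10 (basic form) + 1 (internal expansion) = 11.
The elision shares a bar with the next section but does not change this unit's count.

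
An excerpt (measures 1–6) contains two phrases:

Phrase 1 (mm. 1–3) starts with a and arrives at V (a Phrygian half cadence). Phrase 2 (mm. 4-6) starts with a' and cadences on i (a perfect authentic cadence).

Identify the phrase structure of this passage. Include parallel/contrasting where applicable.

Phrase 1 ends with a Phrygian half cadence (weaker) and phrase 2 with a perfect authentic cadence (stronger): antecedent + consequent = a period.
The two phrases open with the same material (a / a'), so the period is parallel.

parallel period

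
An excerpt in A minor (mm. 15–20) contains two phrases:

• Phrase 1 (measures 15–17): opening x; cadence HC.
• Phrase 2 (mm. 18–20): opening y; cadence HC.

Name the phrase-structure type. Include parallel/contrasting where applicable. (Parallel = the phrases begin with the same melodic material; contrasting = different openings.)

phrase group

The second phrase closes with a half cadence, which is not stronger than the first phrase's half cadence; without a weak→strong cadential pair there is no antecedent–consequent relationship, so this is a phrase group rather than a period.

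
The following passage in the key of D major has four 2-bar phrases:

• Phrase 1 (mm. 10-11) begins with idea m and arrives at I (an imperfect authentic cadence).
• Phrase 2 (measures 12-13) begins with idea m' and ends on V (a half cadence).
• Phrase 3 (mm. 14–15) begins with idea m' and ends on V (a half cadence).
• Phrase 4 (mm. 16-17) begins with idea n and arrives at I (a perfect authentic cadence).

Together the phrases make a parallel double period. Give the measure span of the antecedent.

In a double period the first pair of phrases (ending half cadence) is the large antecedent and the second pair (ending perfect authentic cadence) is the large consequent; the antecedent is measures 10–13.

measures 10–13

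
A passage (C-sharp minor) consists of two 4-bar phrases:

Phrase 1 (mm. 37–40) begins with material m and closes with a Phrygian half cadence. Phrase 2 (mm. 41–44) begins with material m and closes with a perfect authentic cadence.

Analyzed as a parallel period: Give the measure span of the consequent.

The antecedent is the phrase ending with the weaker cadence (Phrygian half cadence, phrase 1) and the consequent the one ending more conclusively (perfect authentic cadence, phrase 2); the consequent is bars 41–44.

measures 41–44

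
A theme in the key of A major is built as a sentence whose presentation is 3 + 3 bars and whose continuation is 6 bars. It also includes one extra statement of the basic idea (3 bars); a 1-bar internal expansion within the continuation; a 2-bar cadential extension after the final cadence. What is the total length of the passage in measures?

18 measures

Basic sentence: 3 + 3 + 6 = 12 bars.
12 (basic form) + 3 (extra statement) + 1 (internal expansion) + 2 (cadential extension) = 18.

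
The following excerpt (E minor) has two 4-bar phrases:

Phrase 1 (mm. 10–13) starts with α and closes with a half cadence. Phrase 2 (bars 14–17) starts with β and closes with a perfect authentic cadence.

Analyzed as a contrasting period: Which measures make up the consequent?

The antecedent is the phrase ending with the weaker cadence (half cadence, phrase 1) and the consequent the one ending more conclusively (perfect authentic cadence, phrase 2); the consequent is measures 14–17.

measures 14–17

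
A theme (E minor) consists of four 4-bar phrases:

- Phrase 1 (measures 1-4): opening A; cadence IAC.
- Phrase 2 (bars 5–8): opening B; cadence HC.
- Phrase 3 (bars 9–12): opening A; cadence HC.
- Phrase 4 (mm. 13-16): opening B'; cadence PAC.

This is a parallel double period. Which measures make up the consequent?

measures 9–16

In a double period the first pair of phrases (ending half cadence) is the large antecedent and the second pair (ending perfect authentic cadence) is the large consequent; the consequent is measures 9–16.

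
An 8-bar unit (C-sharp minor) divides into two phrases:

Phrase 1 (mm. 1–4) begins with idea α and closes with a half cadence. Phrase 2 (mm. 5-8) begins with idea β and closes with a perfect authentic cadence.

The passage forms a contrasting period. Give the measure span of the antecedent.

The phrase ending with the weaker cadence (half cadence) is the antecedent; the one ending more conclusively (perfect authentic cadence) is the consequent. The antecedent is measures 1–4.

measures 1–4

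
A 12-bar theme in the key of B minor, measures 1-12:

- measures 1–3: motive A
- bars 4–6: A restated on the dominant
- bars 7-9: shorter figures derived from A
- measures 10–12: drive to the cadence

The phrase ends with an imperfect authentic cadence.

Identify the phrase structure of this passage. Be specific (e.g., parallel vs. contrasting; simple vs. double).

sentence

Basic idea (mm. 1–3) + its repetition (mm. 4-6) form the presentation; fragmentation and cadence (mm. 7–12) form the continuation — the 12-bar whole is a sentence.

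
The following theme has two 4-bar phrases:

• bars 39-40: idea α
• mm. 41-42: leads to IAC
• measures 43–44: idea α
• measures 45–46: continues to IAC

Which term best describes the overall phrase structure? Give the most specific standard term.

Both phrases have the same opening (α) and the same cadence (imperfect authentic cadence): the second is a restatement, not a consequent, so this is a repeated phrase rather than a period.

repeated phrase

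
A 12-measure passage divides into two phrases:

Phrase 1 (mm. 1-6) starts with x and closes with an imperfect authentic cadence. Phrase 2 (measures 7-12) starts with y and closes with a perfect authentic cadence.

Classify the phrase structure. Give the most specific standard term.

Phrase 1 ends with an imperfect authentic cadence (weaker) and phrase 2 with a perfect authentic cadence (stronger): antecedent + consequent = a period.
The two phrases open with different material (x / y), so the period is contrasting.

contrasting period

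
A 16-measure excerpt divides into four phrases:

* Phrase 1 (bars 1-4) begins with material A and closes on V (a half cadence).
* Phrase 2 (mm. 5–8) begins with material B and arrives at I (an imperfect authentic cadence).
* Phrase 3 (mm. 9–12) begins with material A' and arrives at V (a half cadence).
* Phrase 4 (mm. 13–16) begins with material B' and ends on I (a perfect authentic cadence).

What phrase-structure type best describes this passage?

Four phrases in two halves: the first half (bars 1–8) ends with an imperfect authentic cadence, the second (bars 9–16) with a perfect authentic cadence — a large antecedent–consequent pair, i.e. a double period.
Phrase 3 begins with the same material as phrase 1, making it parallel.

parallel double period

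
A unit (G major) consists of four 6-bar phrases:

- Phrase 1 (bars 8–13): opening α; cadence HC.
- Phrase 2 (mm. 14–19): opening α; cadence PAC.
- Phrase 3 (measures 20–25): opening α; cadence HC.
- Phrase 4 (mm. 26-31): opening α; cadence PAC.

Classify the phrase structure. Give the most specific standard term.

The cadence pattern HC–PAC–HC–PAC is weak–strong twice, and phrases 3–4 restate phrases 1–2: a period heard twice, not a double period (which would end weakly at phrase 2).

repeated period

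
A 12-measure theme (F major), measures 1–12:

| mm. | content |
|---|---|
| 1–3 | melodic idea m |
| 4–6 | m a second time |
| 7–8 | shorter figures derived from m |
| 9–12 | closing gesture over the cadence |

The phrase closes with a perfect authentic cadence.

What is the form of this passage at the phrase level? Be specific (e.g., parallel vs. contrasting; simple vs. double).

sentence

Basic idea (measures 1–3) + its repetition (measures 4–6) form the presentation; fragmentation and cadence (mm. 7-12) form the continuation — the 12-bar whole is a sentence.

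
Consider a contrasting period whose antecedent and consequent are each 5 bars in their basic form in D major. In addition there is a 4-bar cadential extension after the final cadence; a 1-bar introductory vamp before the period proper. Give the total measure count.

Basic contrasting period: 5 + 5 = 10 bars.
10 (basic form) + 4 (cadential extension) + 1 (introduction) = 15.

15 measures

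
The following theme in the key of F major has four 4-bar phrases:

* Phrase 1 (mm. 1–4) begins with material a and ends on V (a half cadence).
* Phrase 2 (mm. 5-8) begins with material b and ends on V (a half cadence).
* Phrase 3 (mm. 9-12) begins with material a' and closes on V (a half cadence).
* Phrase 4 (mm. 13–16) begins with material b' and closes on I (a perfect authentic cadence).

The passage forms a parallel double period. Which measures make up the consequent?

In a double period the four phrases pair into a large antecedent (phrases 1–2, ending half cadence) and a large consequent (phrases 3–4, ending perfect authentic cadence). The consequent spans mm. 9–16.

measures 9–16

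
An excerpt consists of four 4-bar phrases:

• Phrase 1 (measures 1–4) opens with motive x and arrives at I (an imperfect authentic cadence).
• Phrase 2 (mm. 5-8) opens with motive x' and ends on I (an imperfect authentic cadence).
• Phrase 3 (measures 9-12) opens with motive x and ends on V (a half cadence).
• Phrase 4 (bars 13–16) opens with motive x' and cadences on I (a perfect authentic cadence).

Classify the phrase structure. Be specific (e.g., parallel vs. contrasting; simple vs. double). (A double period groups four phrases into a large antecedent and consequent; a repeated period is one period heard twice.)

parallel double period

Four phrases in two halves: the first half (bars 1–8) ends with an imperfect authentic cadence, the second (bars 9–16) with a perfect authentic cadence — a large antecedent–consequent pair, i.e. a double period.
Phrase 3 begins with the same material as phrase 1, making it parallel.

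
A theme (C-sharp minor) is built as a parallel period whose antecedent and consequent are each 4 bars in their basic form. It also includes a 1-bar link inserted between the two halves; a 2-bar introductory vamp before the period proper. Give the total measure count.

11 measures

Basic parallel period: 4 + 4 = 8 bars.
8 (basic form) + 1 (link) + 2 (introduction) = 11.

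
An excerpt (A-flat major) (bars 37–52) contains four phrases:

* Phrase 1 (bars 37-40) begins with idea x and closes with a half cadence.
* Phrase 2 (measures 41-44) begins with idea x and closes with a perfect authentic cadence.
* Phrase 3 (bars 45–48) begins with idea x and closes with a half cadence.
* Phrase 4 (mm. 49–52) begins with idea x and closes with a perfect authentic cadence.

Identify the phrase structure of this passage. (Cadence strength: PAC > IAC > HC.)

The cadence pattern HC–PAC–HC–PAC is weak–strong twice, and phrases 3–4 restate phrases 1–2: a period heard twice, not a double period (which would end weakly at phrase 2).

repeated period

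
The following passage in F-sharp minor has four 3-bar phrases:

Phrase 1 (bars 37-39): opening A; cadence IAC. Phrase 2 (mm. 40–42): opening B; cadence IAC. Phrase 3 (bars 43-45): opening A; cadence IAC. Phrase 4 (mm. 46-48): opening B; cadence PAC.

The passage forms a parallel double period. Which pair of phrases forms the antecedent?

phrases 1 and 2

In a double period the first pair of phrases (ending imperfect authentic cadence) is the large antecedent and the second pair (ending perfect authentic cadence) is the large consequent; the antecedent is phrases 1 and 2.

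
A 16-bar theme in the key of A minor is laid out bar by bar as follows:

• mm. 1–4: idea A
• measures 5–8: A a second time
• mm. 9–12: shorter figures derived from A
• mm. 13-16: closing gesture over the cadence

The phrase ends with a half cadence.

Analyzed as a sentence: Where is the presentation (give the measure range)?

measures 1–8

The presentation of a sentence is the basic idea (measures 1-4) plus its repetition (mm. 5–8); the presentation is therefore mm. 1-8.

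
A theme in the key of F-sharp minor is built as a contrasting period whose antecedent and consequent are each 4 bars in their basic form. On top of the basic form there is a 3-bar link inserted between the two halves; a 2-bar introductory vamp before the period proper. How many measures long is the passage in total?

Basic contrasting period: 4 + 4 = 8 bars.
8 (basic form) + 3 (link) + 2 (introduction) = 13.

13 measures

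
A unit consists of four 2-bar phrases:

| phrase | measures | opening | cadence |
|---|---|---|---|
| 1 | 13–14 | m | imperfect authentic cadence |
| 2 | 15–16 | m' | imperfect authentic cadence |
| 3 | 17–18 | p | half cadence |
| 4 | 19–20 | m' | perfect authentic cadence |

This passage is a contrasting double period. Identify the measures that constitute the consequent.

measures 17–20

In a double period the four phrases pair into a large antecedent (phrases 1–2, ending imperfect authentic cadence) and a large consequent (phrases 3–4, ending perfect authentic cadence). The consequent spans mm. 17–20.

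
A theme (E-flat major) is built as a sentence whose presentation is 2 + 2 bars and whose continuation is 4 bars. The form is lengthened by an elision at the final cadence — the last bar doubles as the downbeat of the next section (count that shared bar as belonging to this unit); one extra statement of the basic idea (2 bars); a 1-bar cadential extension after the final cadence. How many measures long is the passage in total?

11 measures

Basic sentence: 2 + 2 + 4 = 8 bars.
8 (basic form) + 2 (extra statement) + 1 (cadential extension) = 11.
The elision shares a bar with the next section but does not change this unit's count.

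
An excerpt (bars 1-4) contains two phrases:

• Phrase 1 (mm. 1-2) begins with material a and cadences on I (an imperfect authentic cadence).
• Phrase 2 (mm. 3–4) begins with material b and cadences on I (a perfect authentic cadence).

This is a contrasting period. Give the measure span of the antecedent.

measures 1–2

The phrase ending with the weaker cadence (imperfect authentic cadence) is the antecedent; the one ending more conclusively (perfect authentic cadence) is the consequent. The antecedent is measures 1–2.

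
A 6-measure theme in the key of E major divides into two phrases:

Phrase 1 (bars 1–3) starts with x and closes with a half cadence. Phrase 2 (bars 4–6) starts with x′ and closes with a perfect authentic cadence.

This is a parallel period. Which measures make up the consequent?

measures 4–6

The phrase ending with the weaker cadence (half cadence) is the antecedent; the one ending more conclusively (perfect authentic cadence) is the consequent. The consequent is measures 4–6.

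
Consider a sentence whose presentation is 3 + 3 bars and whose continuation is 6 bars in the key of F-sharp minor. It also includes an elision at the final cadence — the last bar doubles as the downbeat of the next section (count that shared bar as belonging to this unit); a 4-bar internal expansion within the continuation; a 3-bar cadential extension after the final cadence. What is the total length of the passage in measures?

19 measures

Basic sentence: 3 + 3 + 6 = 12 bars.
12 (basic form) + 4 (internal expansion) + 3 (cadential extension) = 19.
The elision shares a bar with the next section but does not change this unit's count.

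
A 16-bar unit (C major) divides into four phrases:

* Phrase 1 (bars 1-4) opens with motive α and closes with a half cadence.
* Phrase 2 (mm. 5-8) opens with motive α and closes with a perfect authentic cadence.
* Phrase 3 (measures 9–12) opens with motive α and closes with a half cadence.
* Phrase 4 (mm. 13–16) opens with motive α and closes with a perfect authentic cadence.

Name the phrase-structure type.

repeated period

The cadence pattern HC–PAC–HC–PAC is weak–strong twice, and phrases 3–4 restate phrases 1–2: a period heard twice, not a double period (which would end weakly at phrase 2).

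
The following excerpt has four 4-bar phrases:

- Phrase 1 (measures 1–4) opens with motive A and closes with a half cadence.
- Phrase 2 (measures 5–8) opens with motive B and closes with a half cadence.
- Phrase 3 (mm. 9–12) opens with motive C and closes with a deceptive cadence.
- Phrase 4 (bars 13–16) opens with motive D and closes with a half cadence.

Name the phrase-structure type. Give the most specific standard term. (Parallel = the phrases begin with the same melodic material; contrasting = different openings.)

Phrase 4 ends with a half cadence, no stronger than phrase 2's half cadence, so the four phrases do not form a double period; nor do phrases 3–4 duplicate 1–2, so it is not a repeated period. With no phrase reaching a conclusive cadence, the passage is a phrase group.

phrase group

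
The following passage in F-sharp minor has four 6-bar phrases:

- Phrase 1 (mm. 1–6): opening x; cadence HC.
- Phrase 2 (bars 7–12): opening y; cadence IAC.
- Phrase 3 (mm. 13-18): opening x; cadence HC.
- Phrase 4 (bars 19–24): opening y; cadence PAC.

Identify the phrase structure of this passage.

parallel double period

Four phrases in two halves: the first half (mm. 1–12) ends with an imperfect authentic cadence, the second (bars 13–24) with a perfect authentic cadence — a large antecedent–consequent pair, i.e. a double period.
Phrase 3 begins with the same material as phrase 1, making it parallel.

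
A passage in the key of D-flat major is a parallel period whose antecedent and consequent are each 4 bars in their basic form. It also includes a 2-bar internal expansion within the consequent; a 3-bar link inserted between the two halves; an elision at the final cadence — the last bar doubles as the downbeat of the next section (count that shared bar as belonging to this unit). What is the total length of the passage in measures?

Basic parallel period: 4 + 4 = 8 bars.
8 (basic form) + 2 (internal expansion) + 3 (link) = 13.
The elision shares a bar with the next section but does not change this unit's count.

13 measures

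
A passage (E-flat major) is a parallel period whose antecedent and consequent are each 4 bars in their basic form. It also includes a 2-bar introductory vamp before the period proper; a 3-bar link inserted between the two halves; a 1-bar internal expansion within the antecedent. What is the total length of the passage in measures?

14 measures

Basic parallel period: 4 + 4 = 8 bars.
8 (basic form) + 2 (introduction) + 3 (link) + 1 (internal expansion) = 14.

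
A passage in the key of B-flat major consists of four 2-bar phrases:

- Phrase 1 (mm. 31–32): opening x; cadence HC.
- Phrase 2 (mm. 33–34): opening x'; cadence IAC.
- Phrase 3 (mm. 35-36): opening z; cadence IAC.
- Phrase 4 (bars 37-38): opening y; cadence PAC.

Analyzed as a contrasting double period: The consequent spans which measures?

In a double period the four phrases pair into a large antecedent (phrases 1–2, ending imperfect authentic cadence) and a large consequent (phrases 3–4, ending perfect authentic cadence). The consequent spans bars 35-38.

measures 35–38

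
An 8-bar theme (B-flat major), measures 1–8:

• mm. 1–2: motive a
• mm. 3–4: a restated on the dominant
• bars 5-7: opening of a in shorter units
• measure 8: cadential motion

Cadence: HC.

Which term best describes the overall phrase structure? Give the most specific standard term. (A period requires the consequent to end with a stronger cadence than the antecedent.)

sentence

Basic idea (mm. 1-2) + its repetition (mm. 3–4) form the presentation; fragmentation and cadence (measures 5–8) form the continuation — the 8-bar whole is a sentence.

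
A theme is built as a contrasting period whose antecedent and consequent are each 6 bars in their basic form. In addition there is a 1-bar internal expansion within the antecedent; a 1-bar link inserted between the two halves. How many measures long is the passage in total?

14 measures

Basic contrasting period: 6 + 6 = 12 bars.
12 (basic form) + 1 (internal expansion) + 1 (link) = 14.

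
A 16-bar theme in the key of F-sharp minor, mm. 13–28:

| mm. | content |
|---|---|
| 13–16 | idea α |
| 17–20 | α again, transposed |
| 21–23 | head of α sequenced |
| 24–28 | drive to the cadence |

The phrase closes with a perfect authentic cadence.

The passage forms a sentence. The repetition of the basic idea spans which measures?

The presentation of a sentence is the basic idea (mm. 13–16) plus its repetition (mm. 17-20); the repetition of the basic idea is therefore mm. 17–20.

measures 17–20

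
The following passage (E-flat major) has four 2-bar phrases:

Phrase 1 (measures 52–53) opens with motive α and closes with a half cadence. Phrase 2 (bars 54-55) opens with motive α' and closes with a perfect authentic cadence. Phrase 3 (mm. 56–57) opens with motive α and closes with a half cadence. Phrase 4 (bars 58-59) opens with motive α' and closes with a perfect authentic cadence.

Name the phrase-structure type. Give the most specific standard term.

repeated period

The cadence pattern HC–PAC–HC–PAC is weak–strong twice, and phrases 3–4 restate phrases 1–2: a period heard twice, not a double period (which would end weakly at phrase 2).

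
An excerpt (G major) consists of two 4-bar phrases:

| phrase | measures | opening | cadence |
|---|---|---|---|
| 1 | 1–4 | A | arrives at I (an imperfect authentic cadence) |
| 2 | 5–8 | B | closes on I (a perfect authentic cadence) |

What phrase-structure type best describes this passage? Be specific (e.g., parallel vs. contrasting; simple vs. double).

Phrase 1 ends with an imperfect authentic cadence (weaker) and phrase 2 with a perfect authentic cadence (stronger): antecedent + consequent = a period.
The two phrases open with different material (A / B), so the period is contrasting.

contrasting period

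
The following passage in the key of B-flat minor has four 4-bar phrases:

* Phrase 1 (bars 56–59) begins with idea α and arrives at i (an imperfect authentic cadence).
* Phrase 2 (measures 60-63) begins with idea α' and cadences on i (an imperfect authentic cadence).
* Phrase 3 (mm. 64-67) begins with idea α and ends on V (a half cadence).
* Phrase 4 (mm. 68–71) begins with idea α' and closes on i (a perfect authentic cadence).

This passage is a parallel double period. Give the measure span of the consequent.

In a double period the four phrases pair into a large antecedent (phrases 1–2, ending imperfect authentic cadence) and a large consequent (phrases 3–4, ending perfect authentic cadence). The consequent spans mm. 64-71.

measures 64–71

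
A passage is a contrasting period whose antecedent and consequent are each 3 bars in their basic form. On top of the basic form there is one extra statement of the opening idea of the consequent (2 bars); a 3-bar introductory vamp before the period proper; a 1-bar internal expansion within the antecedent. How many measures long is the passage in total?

Basic contrasting period: 3 + 3 = 6 bars.
6 (basic form) + 2 (extra statement) + 3 (introduction) + 1 (internal expansion) = 12.

12 measures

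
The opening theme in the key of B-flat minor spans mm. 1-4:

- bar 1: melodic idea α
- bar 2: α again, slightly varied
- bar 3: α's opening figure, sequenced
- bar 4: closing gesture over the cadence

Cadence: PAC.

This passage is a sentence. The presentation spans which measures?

measures 1–2

The presentation of a sentence is the basic idea (measure 1) plus its repetition (m. 2); the presentation is therefore mm. 1–2.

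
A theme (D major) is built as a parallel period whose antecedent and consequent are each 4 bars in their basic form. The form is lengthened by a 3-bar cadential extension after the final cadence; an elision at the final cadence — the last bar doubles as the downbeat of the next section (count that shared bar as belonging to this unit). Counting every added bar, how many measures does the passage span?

Basic parallel period: 4 + 4 = 8 bars.
8 (basic form) + 3 (cadential extension) = 11.
The elision shares a bar with the next section but does not change this unit's count.

11 measures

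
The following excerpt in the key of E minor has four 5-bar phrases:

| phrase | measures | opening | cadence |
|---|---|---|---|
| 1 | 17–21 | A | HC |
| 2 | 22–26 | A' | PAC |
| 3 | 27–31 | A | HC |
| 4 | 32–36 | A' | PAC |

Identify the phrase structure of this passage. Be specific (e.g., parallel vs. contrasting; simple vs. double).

repeated period

The cadence pattern HC–PAC–HC–PAC is weak–strong twice, and phrases 3–4 restate phrases 1–2: a period heard twice, not a double period (which would end weakly at phrase 2).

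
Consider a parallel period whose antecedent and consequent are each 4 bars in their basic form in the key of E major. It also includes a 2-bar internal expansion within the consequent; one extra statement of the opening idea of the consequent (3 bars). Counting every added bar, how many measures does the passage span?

Basic parallel period: 4 + 4 = 8 bars.
8 (basic form) + 2 (internal expansion) + 3 (extra statement) = 13.

13 measures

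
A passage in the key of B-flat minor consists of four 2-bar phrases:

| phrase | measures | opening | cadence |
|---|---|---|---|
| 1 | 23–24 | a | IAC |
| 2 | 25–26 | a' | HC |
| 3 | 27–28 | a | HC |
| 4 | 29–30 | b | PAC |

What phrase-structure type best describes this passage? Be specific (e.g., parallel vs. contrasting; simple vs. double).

parallel double period

Four phrases in two halves: the first half (measures 23-26) ends with a half cadence, the second (mm. 27–30) with a perfect authentic cadence — a large antecedent–consequent pair, i.e. a double period.
Phrase 3 begins with the same material as phrase 1, making it parallel.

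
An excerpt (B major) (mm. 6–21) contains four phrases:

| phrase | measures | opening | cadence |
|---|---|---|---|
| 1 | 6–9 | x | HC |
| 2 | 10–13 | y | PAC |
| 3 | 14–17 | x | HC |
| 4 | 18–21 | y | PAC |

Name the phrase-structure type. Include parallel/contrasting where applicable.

repeated period

The cadence pattern HC–PAC–HC–PAC is weak–strong twice, and phrases 3–4 restate phrases 1–2: a period heard twice, not a double period (which would end weakly at phrase 2).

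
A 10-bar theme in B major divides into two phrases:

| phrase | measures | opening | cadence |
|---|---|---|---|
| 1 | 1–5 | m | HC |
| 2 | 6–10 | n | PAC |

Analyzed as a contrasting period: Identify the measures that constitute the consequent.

measures 6–10

The antecedent is the phrase ending with the weaker cadence (half cadence, phrase 1) and the consequent the one ending more conclusively (perfect authentic cadence, phrase 2); the consequent is measures 6–10.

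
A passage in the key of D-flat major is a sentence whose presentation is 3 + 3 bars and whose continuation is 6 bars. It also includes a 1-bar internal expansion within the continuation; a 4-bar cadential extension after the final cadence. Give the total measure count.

Basic sentence: 3 + 3 + 6 = 12 bars.
12 (basic form) + 1 (internal expansion) + 4 (cadential extension) = 17.

17 measures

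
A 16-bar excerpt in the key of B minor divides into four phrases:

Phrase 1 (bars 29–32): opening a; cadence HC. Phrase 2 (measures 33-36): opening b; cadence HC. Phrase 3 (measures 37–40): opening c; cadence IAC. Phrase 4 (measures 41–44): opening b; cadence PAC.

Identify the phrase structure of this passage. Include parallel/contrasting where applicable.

Four phrases in two halves: the first half (measures 29-36) ends with a half cadence, the second (mm. 37–44) with a perfect authentic cadence — a large antecedent–consequent pair, i.e. a double period.
Phrase 3 begins with different material from phrase 1, making it contrasting.

contrasting double period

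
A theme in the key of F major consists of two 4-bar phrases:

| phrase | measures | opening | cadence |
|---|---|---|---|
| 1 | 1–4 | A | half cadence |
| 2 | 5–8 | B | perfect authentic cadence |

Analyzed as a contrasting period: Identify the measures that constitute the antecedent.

measures 1–4

The antecedent is the phrase ending with the weaker cadence (half cadence, phrase 1) and the consequent the one ending more conclusively (perfect authentic cadence, phrase 2); the antecedent is mm. 1-4.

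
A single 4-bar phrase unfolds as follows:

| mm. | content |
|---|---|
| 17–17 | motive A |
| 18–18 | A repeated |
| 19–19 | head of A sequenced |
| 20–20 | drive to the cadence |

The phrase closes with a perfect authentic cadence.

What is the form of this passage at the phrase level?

sentence

Basic idea (m. 17) + its repetition (m. 18) form the presentation; fragmentation and cadence (mm. 19–20) form the continuation — the 4-bar whole is a sentence.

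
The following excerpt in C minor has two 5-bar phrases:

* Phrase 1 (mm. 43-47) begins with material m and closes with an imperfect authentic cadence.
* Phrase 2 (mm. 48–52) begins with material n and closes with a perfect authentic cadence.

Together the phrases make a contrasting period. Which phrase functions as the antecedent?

The phrase ending with the weaker cadence (imperfect authentic cadence) is the antecedent; the one ending more conclusively (perfect authentic cadence) is the consequent. The antecedent is phrase 1.

phrase 1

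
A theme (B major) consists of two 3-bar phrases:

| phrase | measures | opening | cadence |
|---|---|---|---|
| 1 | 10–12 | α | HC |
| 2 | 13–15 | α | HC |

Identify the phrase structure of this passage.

Both phrases have the same opening (α) and the same cadence (half cadence): the second is a restatement, not a consequent, so this is a repeated phrase rather than a period.

repeated phrase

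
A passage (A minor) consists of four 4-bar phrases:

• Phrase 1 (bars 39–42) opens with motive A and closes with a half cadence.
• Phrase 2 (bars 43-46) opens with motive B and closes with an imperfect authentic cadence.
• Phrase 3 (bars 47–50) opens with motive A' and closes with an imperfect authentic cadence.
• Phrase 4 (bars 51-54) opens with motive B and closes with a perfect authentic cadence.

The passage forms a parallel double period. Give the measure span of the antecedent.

In a double period the first pair of phrases (ending imperfect authentic cadence) is the large antecedent and the second pair (ending perfect authentic cadence) is the large consequent; the antecedent is measures 39–46.

measures 39–46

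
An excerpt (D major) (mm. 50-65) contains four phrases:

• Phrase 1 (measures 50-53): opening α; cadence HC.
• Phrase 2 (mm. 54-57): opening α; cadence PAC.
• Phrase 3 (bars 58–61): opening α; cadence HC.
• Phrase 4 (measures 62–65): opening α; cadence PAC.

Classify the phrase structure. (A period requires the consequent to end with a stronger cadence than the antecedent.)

repeated period

The cadence pattern HC–PAC–HC–PAC is weak–strong twice, and phrases 3–4 restate phrases 1–2: a period heard twice, not a double period (which would end weakly at phrase 2).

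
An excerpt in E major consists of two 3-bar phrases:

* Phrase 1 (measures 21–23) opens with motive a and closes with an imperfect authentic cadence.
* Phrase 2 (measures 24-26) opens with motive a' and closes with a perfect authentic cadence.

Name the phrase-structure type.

Phrase 1 ends with an imperfect authentic cadence (weaker) and phrase 2 with a perfect authentic cadence (stronger): antecedent + consequent = a period.
The two phrases open with the same material (a / a'), so the period is parallel.

parallel period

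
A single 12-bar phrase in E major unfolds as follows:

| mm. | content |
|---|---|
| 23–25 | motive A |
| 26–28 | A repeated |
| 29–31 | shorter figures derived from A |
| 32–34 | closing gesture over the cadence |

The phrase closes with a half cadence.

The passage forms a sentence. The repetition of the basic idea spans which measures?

The presentation of a sentence is the basic idea (mm. 23-25) plus its repetition (measures 26–28); the repetition of the basic idea is therefore measures 26–28.

measures 26–28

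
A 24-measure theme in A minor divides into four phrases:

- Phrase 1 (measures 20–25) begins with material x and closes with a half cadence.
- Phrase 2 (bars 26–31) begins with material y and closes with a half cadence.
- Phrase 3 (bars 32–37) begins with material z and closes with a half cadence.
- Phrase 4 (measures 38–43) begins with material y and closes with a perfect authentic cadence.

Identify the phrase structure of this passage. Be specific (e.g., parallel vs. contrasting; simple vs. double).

contrasting double period

Four phrases in two halves: the first half (measures 20-31) ends with a half cadence, the second (measures 32–43) with a perfect authentic cadence — a large antecedent–consequent pair, i.e. a double period.
Phrase 3 begins with different material from phrase 1, making it contrasting.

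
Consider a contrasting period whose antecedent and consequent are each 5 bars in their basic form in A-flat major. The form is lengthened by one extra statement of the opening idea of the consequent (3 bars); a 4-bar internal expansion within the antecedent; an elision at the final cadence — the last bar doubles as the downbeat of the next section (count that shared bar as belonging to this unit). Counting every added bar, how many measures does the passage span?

Basic contrasting period: 5 + 5 = 10 bars.
10 (basic form) + 3 (extra statement) + 4 (internal expansion) = 17.
The elision shares a bar with the next section but does not change this unit's count.

17 measures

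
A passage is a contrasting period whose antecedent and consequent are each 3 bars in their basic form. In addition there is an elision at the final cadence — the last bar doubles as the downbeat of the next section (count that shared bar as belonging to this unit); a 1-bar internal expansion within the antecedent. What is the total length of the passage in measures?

Basic contrasting period: 3 + 3 = 6 bars.
6 (basic form) + 1 (internal expansion) = 7.
The elision shares a bar with the next section but does not change this unit's count.

7 measures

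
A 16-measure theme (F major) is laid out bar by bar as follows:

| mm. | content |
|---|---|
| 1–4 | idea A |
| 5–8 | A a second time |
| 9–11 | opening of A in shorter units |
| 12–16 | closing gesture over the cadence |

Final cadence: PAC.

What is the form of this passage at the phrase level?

sentence

Basic idea (mm. 1-4) + its repetition (mm. 5-8) form the presentation; fragmentation and cadence (mm. 9-16) form the continuation — the 16-bar whole is a sentence.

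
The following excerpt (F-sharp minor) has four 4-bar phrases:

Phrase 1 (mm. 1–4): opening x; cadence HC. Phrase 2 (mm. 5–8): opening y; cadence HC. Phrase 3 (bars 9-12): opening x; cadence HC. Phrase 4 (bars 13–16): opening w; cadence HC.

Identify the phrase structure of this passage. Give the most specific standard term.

Phrase 4 ends with a half cadence, no stronger than phrase 2's half cadence, so the four phrases do not form a double period; nor do phrases 3–4 duplicate 1–2, so it is not a repeated period. With no phrase reaching a conclusive cadence, the passage is a phrase group.

phrase group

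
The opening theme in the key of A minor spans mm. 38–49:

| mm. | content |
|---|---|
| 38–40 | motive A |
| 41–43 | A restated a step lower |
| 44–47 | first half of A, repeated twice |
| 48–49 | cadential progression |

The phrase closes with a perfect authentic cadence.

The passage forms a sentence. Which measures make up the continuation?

measures 44–49

After the presentation (mm. 38-43), the continuation covers the fragmentation through the cadence: mm. 44–49.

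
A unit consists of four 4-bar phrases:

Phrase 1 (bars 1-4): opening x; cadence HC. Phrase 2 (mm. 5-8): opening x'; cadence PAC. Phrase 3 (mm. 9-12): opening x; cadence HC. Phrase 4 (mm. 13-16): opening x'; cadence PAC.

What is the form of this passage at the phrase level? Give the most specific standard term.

The cadence pattern HC–PAC–HC–PAC is weak–strong twice, and phrases 3–4 restate phrases 1–2: a period heard twice, not a double period (which would end weakly at phrase 2).

repeated period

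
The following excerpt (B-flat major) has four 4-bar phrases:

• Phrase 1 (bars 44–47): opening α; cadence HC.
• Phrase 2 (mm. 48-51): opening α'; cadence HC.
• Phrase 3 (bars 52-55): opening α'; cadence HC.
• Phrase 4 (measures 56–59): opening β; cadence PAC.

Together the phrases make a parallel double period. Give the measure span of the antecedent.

measures 44–51

In a double period the first pair of phrases (ending half cadence) is the large antecedent and the second pair (ending perfect authentic cadence) is the large consequent; the antecedent is measures 44–51.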